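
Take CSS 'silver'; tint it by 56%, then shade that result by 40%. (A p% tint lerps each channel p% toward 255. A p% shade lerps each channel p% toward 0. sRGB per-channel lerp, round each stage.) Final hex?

CSS silver is rgb(192, 192, 192).
Per channel, c → c + 0.56(255 − c):
  R: 192 + 0.56×(255−192) = 192 + 35.28 = 227.28 → 227
  G: 192 + 0.56×(255−192) = 192 + 35.28 = 227.28 → 227
  B: 192 + 35.28 = 227.28 → 227
After the tint: rgb(227, 227, 227) = #e3e3e3.
Lerp each channel 40% toward 0:
  R: 227 − 90.8 = 136.2 → 136
  G: 227 − 90.8 = 136.2 → 136
  B: 227 + 0.4×(0−227) = 227 − 90.8 = 136.2 → 136
rgb(136, 136, 136) = #888888.

#888888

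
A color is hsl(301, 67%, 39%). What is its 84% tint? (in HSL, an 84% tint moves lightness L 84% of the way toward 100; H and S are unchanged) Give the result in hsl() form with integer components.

L moves 84% from 39 toward 100: 39 + 51.24 = 90.24 → 90.
H and S are unchanged.

hsl(301, 67%, 90%)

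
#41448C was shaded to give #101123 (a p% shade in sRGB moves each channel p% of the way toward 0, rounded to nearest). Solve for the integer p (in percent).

75%

#41448C is rgb(65, 68, 140); #101123 is rgb(16, 17, 35).
On the B channel (widest range): 35 ≈ 140 + (p/100)(0 − 140), so p ≈ 100×(35 − 140)/(0 − 140) = -10500/-140 = 75.00.
p = 75 reproduces all three channels after rounding.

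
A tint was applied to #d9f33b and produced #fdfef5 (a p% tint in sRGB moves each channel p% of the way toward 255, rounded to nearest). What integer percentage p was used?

95%

#d9f33b is rgb(217, 243, 59); #fdfef5 is rgb(253, 254, 245).
On the B channel (widest range): 245 ≈ 59 + (p/100)(255 − 59), so p ≈ 100×(245 − 59)/(255 − 59) = 18600/196 = 94.90.
p = 95 reproduces all three channels after rounding.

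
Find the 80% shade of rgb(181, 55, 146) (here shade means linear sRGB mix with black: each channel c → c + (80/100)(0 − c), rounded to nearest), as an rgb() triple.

rgb(36, 11, 29)

An 80% shade moves each channel 80% toward 0:
  R: 181 − 144.8 = 36.2 → 36
  G: 55 − 44 = 11 → 11
  B: 146 + 0.8×(0−146) = 146 − 116.8 = 29.2 → 29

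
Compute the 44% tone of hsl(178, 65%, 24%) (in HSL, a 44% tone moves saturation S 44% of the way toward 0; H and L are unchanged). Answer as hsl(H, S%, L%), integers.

hsl(178, 36%, 24%)

S moves 44% from 65 toward 0: 65 − 28.6 = 36.4 → 36.
H and L are unchanged.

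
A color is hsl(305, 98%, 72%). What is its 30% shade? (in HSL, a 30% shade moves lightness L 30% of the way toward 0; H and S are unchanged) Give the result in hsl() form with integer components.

hsl(305, 98%, 50%)

L moves 30% from 72 toward 0: 72 − 21.6 = 50.4 → 50.
H and S are unchanged.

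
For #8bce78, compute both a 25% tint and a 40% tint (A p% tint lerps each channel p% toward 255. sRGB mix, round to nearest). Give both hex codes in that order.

#8bce78 is rgb(139, 206, 120).
25% tint:
  R: 139 + 29 = 168 → 168
  G: 206 + 0.25×(255−206) = 206 + 12.25 = 218.25 → 218
  B: 120 + 0.25×(255−120) = 120 + 33.75 = 153.75 → 154
  → #a8da9a
40% tint:
  R: 139 + 0.4×(255−139) = 139 + 46.4 = 185.4 → 185
  G: 206 + 19.6 = 225.6 → 226
  B: 120 + 54 = 174 → 174
  → #b9e2ae

#a8da9a, #b9e2ae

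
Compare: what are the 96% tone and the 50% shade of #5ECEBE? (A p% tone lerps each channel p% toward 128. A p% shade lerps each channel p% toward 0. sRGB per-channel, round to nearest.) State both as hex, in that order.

#5ECEBE is rgb(94, 206, 190).
96% tone:
  R: 94 + 0.96×(128−94) = 94 + 32.64 = 126.64 → 127
  G: 206 − 74.88 = 131.12 → 131
  B: 190 + 0.96×(128−190) = 190 − 59.52 = 130.48 → 130
  → #7F8382
50% shade:
  R: 94 + 0.5×(0−94) = 94 − 47 = 47 → 47
  G: 206 + 0.5×(0−206) = 206 − 103 = 103 → 103
  B: 190 + 0.5×(0−190) = 190 − 95 = 95 → 95
  → #2F675F

#7F8382, #2F675F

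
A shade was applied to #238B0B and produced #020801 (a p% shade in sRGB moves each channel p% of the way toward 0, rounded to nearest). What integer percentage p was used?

94%

#238B0B is rgb(35, 139, 11); #020801 is rgb(2, 8, 1).
On the G channel (widest range): 8 ≈ 139 + (p/100)(0 − 139), so p ≈ 100×(8 − 139)/(0 − 139) = -13100/-139 = 94.24.
p = 94 reproduces all three channels after rounding.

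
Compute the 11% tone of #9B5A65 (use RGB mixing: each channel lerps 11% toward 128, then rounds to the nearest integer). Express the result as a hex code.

#985E68

#9B5A65 is rgb(155, 90, 101).
An 11% tone moves each channel 11% toward 128:
  R: 155 + 0.11×(128−155) = 155 − 2.97 = 152.03 → 152
  G: 90 + 0.11×(128−90) = 90 + 4.18 = 94.18 → 94
  B: 101 + 2.97 = 103.97 → 104
rgb(152, 94, 104) = #985E68.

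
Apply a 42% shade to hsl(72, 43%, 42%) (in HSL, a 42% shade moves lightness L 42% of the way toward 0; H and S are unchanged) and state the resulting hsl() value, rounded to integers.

L moves 42% from 42 toward 0: 42 − 17.64 = 24.36 → 24.
H and S are unchanged.

hsl(72, 43%, 24%)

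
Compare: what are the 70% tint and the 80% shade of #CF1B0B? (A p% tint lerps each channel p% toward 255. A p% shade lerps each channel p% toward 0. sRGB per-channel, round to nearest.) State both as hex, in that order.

#F1BBB6, #290502

#CF1B0B is rgb(207, 27, 11).
70% tint:
  R: 207 + 33.6 = 240.6 → 241
  G: 27 + 0.7×(255−27) = 27 + 159.6 = 186.6 → 187
  B: 11 + 0.7×(255−11) = 11 + 170.8 = 181.8 → 182
  → #F1BBB6
80% shade:
  R: 207 − 165.6 = 41.4 → 41
  G: 27 + 0.8×(0−27) = 27 − 21.6 = 5.4 → 5
  B: 11 + 0.8×(0−11) = 11 − 8.8 = 2.2 → 2
  → #290502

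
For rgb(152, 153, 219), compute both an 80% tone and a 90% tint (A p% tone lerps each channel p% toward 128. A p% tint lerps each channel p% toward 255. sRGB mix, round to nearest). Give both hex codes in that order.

#858592, #F5F5FB

80% tone:
  R: 152 + 0.8×(128−152) = 152 − 19.2 = 132.8 → 133
  G: 153 + 0.8×(128−153) = 153 − 20 = 133 → 133
  B: 219 + 0.8×(128−219) = 219 − 72.8 = 146.2 → 146
  → #858592
90% tint:
  R: 152 + 92.7 = 244.7 → 245
  G: 153 + 91.8 = 244.8 → 245
  B: 219 + 0.9×(255−219) = 219 + 32.4 = 251.4 → 251
  → #F5F5FB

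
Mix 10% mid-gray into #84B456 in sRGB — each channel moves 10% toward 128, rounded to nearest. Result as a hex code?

#84AF5A

#84B456 is rgb(132, 180, 86).
Per channel, c → c + 0.1(128 − c):
  R: 132 + 0.1×(128−132) = 132 − 0.4 = 131.6 → 132
  G: 180 + 0.1×(128−180) = 180 − 5.2 = 174.8 → 175
  B: 86 + 0.1×(128−86) = 86 + 4.2 = 90.2 → 90
rgb(132, 175, 90) = #84AF5A.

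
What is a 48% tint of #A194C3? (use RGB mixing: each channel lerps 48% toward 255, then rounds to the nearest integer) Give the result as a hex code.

#CEC7E0

#A194C3 is rgb(161, 148, 195).
Per channel, c → c + 0.48(255 − c):
  R: 161 + 0.48×(255−161) = 161 + 45.12 = 206.12 → 206
  G: 148 + 0.48×(255−148) = 148 + 51.36 = 199.36 → 199
  B: 195 + 28.8 = 223.8 → 224
rgb(206, 199, 224) = #CEC7E0.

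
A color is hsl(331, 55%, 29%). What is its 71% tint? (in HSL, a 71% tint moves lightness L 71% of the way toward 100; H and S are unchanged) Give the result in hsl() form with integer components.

hsl(331, 55%, 79%)

L moves 71% from 29 toward 100: 29 + 50.41 = 79.41 → 79.
H and S are unchanged.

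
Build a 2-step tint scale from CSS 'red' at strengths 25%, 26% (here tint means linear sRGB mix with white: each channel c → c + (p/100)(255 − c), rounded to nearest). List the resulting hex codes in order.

CSS red is rgb(255, 0, 0).
25%: (255→255, 0 + 63.75 = 63.75→64, 0 + 63.75 = 63.75→64) → #ff4040
26%: (255→255, 0 + 66.3 = 66.3→66, 0 + 66.3 = 66.3→66) → #ff4242

#ff4040, #ff4242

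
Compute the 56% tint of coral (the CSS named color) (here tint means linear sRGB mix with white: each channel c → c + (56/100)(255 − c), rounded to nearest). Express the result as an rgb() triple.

rgb(255, 199, 178)

CSS coral is rgb(255, 127, 80).
Per channel, c → c + 0.56(255 − c):
  R: 255 + 0 = 255 → 255
  G: 127 + 0.56×(255−127) = 127 + 71.68 = 198.68 → 199
  B: 80 + 0.56×(255−80) = 80 + 98 = 178 → 178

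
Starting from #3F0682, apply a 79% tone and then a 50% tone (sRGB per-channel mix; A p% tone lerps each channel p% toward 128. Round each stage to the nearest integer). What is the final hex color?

#3F0682 is rgb(63, 6, 130).
Lerp each channel 79% toward 128:
  R: 63 + 0.79×(128−63) = 63 + 51.35 = 114.35 → 114
  G: 6 + 96.38 = 102.38 → 102
  B: 130 − 1.58 = 128.42 → 128
After the tone: rgb(114, 102, 128) = #726680.
Lerp each channel 50% toward 128:
  R: 114 + 0.5×(128−114) = 114 + 7 = 121 → 121
  G: 102 + 0.5×(128−102) = 102 + 13 = 115 → 115
  B: 128 + 0 = 128 → 128
rgb(121, 115, 128) = #797380.

#797380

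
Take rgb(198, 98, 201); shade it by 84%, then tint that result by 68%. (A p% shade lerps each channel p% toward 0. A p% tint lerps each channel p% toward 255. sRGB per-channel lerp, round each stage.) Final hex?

An 84% shade moves each channel 84% toward 0:
  R: 198 + 0.84×(0−198) = 198 − 166.32 = 31.68 → 32
  G: 98 + 0.84×(0−98) = 98 − 82.32 = 15.68 → 16
  B: 201 − 168.84 = 32.16 → 32
After the shade: rgb(32, 16, 32) = #201020.
Per channel, c → c + 0.68(255 − c):
  R: 32 + 0.68×(255−32) = 32 + 151.64 = 183.64 → 184
  G: 16 + 0.68×(255−16) = 16 + 162.52 = 178.52 → 179
  B: 32 + 0.68×(255−32) = 32 + 151.64 = 183.64 → 184
rgb(184, 179, 184) = #B8B3B8.

#B8B3B8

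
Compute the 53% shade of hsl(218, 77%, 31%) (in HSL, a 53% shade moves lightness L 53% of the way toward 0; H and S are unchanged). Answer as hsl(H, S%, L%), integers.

hsl(218, 77%, 15%)

L moves 53% from 31 toward 0: 31 − 16.43 = 14.57 → 15.
H and S are unchanged.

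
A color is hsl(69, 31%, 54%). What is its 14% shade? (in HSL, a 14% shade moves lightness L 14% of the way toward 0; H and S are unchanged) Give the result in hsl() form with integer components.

L moves 14% from 54 toward 0: 54 − 7.56 = 46.44 → 46.
H and S are unchanged.

hsl(69, 31%, 46%)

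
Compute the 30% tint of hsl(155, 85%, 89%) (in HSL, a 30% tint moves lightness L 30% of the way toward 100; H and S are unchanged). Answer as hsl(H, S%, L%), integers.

hsl(155, 85%, 92%)

L moves 30% from 89 toward 100: 89 + 3.3 = 92.3 → 92.
H and S are unchanged.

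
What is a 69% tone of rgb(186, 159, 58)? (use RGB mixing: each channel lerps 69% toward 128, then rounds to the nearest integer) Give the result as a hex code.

#928A6A

Lerp each channel 69% toward 128:
  R: 186 − 40.02 = 145.98 → 146
  G: 159 + 0.69×(128−159) = 159 − 21.39 = 137.61 → 138
  B: 58 + 48.3 = 106.3 → 106
rgb(146, 138, 106) = #928A6A.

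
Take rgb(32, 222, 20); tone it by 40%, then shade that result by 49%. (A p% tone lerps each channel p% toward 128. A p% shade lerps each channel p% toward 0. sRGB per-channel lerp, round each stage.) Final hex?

A 40% tone moves each channel 40% toward 128:
  R: 32 + 38.4 = 70.4 → 70
  G: 222 + 0.4×(128−222) = 222 − 37.6 = 184.4 → 184
  B: 20 + 43.2 = 63.2 → 63
After the tone: rgb(70, 184, 63) = #46b83f.
Per channel, c → c + 0.49(0 − c):
  R: 70 + 0.49×(0−70) = 70 − 34.3 = 35.7 → 36
  G: 184 + 0.49×(0−184) = 184 − 90.16 = 93.84 → 94
  B: 63 + 0.49×(0−63) = 63 − 30.87 = 32.13 → 32
rgb(36, 94, 32) = #245e20.

#245e20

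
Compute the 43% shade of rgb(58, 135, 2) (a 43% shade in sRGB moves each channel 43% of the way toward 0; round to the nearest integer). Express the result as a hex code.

#214d01

Per channel, c → c + 0.43(0 − c):
  R: 58 + 0.43×(0−58) = 58 − 24.94 = 33.06 → 33
  G: 135 + 0.43×(0−135) = 135 − 58.05 = 76.95 → 77
  B: 2 − 0.86 = 1.14 → 1
rgb(33, 77, 1) = #214d01.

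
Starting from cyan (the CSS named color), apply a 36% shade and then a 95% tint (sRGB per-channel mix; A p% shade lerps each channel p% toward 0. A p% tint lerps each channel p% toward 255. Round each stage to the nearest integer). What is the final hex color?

#F2FAFA

CSS cyan is rgb(0, 255, 255).
Lerp each channel 36% toward 0:
  R: 0 + 0.36×(0−0) = 0 + 0 = 0 → 0
  G: 255 + 0.36×(0−255) = 255 − 91.8 = 163.2 → 163
  B: 255 + 0.36×(0−255) = 255 − 91.8 = 163.2 → 163
After the shade: rgb(0, 163, 163) = #00A3A3.
Per channel, c → c + 0.95(255 − c):
  R: 0 + 0.95×(255−0) = 0 + 242.25 = 242.25 → 242
  G: 163 + 87.4 = 250.4 → 250
  B: 163 + 0.95×(255−163) = 163 + 87.4 = 250.4 → 250
rgb(242, 250, 250) = #F2FAFA.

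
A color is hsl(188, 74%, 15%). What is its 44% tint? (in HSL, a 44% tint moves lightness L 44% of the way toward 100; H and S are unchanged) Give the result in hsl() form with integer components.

L moves 44% from 15 toward 100: 15 + 37.4 = 52.4 → 52.
H and S are unchanged.

hsl(188, 74%, 52%)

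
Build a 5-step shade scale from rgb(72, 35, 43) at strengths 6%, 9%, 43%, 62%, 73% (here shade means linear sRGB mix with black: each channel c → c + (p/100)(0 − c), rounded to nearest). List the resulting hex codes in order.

6%: (72 − 4.32 = 67.68→68, 35 − 2.1 = 32.9→33, 43 − 2.58 = 40.42→40) → #442128
9%: (72 − 6.48 = 65.52→66, 35 − 3.15 = 31.85→32, 43 − 3.87 = 39.13→39) → #422027
43%: (72 − 30.96 = 41.04→41, 35 − 15.05 = 19.95→20, 43 − 18.49 = 24.51→25) → #291419
62%: (72 − 44.64 = 27.36→27, 35 − 21.7 = 13.3→13, 43 − 26.66 = 16.34→16) → #1B0D10
73%: (72 − 52.56 = 19.44→19, 35 − 25.55 = 9.45→9, 43 − 31.39 = 11.61→12) → #13090C

#442128, #422027, #291419, #1B0D10, #13090C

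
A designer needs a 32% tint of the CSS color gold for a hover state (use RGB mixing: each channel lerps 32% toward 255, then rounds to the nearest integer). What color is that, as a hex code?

CSS gold is rgb(255, 215, 0).
A 32% tint moves each channel 32% toward 255:
  R: 255 + 0.32×(255−255) = 255 + 0 = 255 → 255
  G: 215 + 0.32×(255−215) = 215 + 12.8 = 227.8 → 228
  B: 0 + 0.32×(255−0) = 0 + 81.6 = 81.6 → 82
rgb(255, 228, 82) = #FFE452.

#FFE452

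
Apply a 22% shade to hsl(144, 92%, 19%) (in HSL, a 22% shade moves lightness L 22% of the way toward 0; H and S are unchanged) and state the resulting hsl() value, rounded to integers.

hsl(144, 92%, 15%)

L moves 22% from 19 toward 0: 19 − 4.18 = 14.82 → 15.
H and S are unchanged.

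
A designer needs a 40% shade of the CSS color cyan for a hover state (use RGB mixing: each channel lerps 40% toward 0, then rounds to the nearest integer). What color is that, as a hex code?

CSS cyan is rgb(0, 255, 255).
Per channel, c → c + 0.4(0 − c):
  R: 0 + 0 = 0 → 0
  G: 255 + 0.4×(0−255) = 255 − 102 = 153 → 153
  B: 255 + 0.4×(0−255) = 255 − 102 = 153 → 153
rgb(0, 153, 153) = #009999.

#009999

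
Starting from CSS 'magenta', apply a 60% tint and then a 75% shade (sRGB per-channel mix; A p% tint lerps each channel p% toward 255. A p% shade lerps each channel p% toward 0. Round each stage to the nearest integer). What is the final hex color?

#402640

CSS magenta is rgb(255, 0, 255).
Per channel, c → c + 0.6(255 − c):
  R: 255 + 0.6×(255−255) = 255 + 0 = 255 → 255
  G: 0 + 0.6×(255−0) = 0 + 153 = 153 → 153
  B: 255 + 0 = 255 → 255
After the tint: rgb(255, 153, 255) = #FF99FF.
A 75% shade moves each channel 75% toward 0:
  R: 255 − 191.25 = 63.75 → 64
  G: 153 + 0.75×(0−153) = 153 − 114.75 = 38.25 → 38
  B: 255 + 0.75×(0−255) = 255 − 191.25 = 63.75 → 64
rgb(64, 38, 64) = #402640.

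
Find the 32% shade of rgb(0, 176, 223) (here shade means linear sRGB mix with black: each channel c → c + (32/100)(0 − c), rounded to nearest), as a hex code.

#007898

Lerp each channel 32% toward 0:
  R: 0 + 0.32×(0−0) = 0 + 0 = 0 → 0
  G: 176 − 56.32 = 119.68 → 120
  B: 223 + 0.32×(0−223) = 223 − 71.36 = 151.64 → 152
rgb(0, 120, 152) = #007898.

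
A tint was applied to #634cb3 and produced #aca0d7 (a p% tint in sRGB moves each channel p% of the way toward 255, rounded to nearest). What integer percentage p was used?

#634cb3 is rgb(99, 76, 179); #aca0d7 is rgb(172, 160, 215).
On the G channel (widest range): 160 ≈ 76 + (p/100)(255 − 76), so p ≈ 100×(160 − 76)/(255 − 76) = 8400/179 = 46.93.
p = 47 reproduces all three channels after rounding.

47%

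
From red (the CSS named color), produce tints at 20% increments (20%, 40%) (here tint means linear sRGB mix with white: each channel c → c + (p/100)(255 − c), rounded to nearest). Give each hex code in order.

#FF3333, #FF6666

CSS red is rgb(255, 0, 0).
20%: (255→255, 0 + 51 = 51→51, 0 + 51 = 51→51) → #FF3333
40%: (255→255, 0 + 102 = 102→102, 0 + 102 = 102→102) → #FF6666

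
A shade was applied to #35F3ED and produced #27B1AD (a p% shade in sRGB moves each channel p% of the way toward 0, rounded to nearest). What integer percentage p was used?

#35F3ED is rgb(53, 243, 237); #27B1AD is rgb(39, 177, 173).
On the G channel (widest range): 177 ≈ 243 + (p/100)(0 − 243), so p ≈ 100×(177 − 243)/(0 − 243) = -6600/-243 = 27.16.
p = 27 reproduces all three channels after rounding.

27%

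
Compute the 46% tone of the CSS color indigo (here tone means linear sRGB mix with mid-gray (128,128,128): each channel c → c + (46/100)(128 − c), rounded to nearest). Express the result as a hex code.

CSS indigo is rgb(75, 0, 130).
Per channel, c → c + 0.46(128 − c):
  R: 75 + 24.38 = 99.38 → 99
  G: 0 + 0.46×(128−0) = 0 + 58.88 = 58.88 → 59
  B: 130 − 0.92 = 129.08 → 129
rgb(99, 59, 129) = #633b81.

#633b81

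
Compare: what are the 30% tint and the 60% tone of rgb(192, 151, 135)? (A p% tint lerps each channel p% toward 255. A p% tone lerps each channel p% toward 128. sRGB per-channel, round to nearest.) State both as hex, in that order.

30% tint:
  R: 192 + 18.9 = 210.9 → 211
  G: 151 + 0.3×(255−151) = 151 + 31.2 = 182.2 → 182
  B: 135 + 0.3×(255−135) = 135 + 36 = 171 → 171
  → #D3B6AB
60% tone:
  R: 192 + 0.6×(128−192) = 192 − 38.4 = 153.6 → 154
  G: 151 + 0.6×(128−151) = 151 − 13.8 = 137.2 → 137
  B: 135 − 4.2 = 130.8 → 131
  → #9A8983

#D3B6AB, #9A8983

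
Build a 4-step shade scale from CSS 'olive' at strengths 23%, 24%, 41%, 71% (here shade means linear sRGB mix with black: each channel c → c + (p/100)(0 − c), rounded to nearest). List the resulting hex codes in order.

CSS olive is rgb(128, 128, 0).
23%: (128 − 29.44 = 98.56→99, 128 − 29.44 = 98.56→99, 0→0) → #636300
24%: (128 − 30.72 = 97.28→97, 128 − 30.72 = 97.28→97, 0→0) → #616100
41%: (128 − 52.48 = 75.52→76, 128 − 52.48 = 75.52→76, 0→0) → #4C4C00
71%: (128 − 90.88 = 37.12→37, 128 − 90.88 = 37.12→37, 0→0) → #252500

#636300, #616100, #4C4C00, #252500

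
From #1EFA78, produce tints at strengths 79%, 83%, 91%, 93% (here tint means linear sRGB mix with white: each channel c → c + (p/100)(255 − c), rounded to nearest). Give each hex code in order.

#1EFA78 is rgb(30, 250, 120).
79%: (30 + 177.75 = 207.75→208, 250 + 3.95 = 253.95→254, 120 + 106.65 = 226.65→227) → #D0FEE3
83%: (30 + 186.75 = 216.75→217, 250 + 4.15 = 254.15→254, 120 + 112.05 = 232.05→232) → #D9FEE8
91%: (30 + 204.75 = 234.75→235, 250 + 4.55 = 254.55→255, 120 + 122.85 = 242.85→243) → #EBFFF3
93%: (30 + 209.25 = 239.25→239, 250 + 4.65 = 254.65→255, 120 + 125.55 = 245.55→246) → #EFFFF6

#D0FEE3, #D9FEE8, #EBFFF3, #EFFFF6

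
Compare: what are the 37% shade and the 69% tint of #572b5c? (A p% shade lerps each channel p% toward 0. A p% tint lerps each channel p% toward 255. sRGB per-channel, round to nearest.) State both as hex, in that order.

#572b5c is rgb(87, 43, 92).
37% shade:
  R: 87 + 0.37×(0−87) = 87 − 32.19 = 54.81 → 55
  G: 43 + 0.37×(0−43) = 43 − 15.91 = 27.09 → 27
  B: 92 − 34.04 = 57.96 → 58
  → #371b3a
69% tint:
  R: 87 + 0.69×(255−87) = 87 + 115.92 = 202.92 → 203
  G: 43 + 146.28 = 189.28 → 189
  B: 92 + 112.47 = 204.47 → 204
  → #cbbdcc

#371b3a, #cbbdcc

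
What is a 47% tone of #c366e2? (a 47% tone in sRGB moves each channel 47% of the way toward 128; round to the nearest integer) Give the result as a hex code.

#c366e2 is rgb(195, 102, 226).
A 47% tone moves each channel 47% toward 128:
  R: 195 + 0.47×(128−195) = 195 − 31.49 = 163.51 → 164
  G: 102 + 0.47×(128−102) = 102 + 12.22 = 114.22 → 114
  B: 226 + 0.47×(128−226) = 226 − 46.06 = 179.94 → 180
rgb(164, 114, 180) = #a472b4.

#a472b4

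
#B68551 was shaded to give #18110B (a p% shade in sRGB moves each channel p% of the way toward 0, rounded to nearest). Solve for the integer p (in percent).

#B68551 is rgb(182, 133, 81); #18110B is rgb(24, 17, 11).
On the R channel (widest range): 24 ≈ 182 + (p/100)(0 − 182), so p ≈ 100×(24 − 182)/(0 − 182) = -15800/-182 = 86.81.
p = 87 reproduces all three channels after rounding.

87%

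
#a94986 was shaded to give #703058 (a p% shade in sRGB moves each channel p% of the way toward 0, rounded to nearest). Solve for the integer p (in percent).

34%

#a94986 is rgb(169, 73, 134); #703058 is rgb(112, 48, 88).
On the R channel (widest range): 112 ≈ 169 + (p/100)(0 − 169), so p ≈ 100×(112 − 169)/(0 − 169) = -5700/-169 = 33.73.
p = 34 reproduces all three channels after rounding.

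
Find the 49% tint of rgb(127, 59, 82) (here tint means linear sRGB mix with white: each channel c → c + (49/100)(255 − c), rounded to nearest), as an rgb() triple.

rgb(190, 155, 167)

Lerp each channel 49% toward 255:
  R: 127 + 0.49×(255−127) = 127 + 62.72 = 189.72 → 190
  G: 59 + 0.49×(255−59) = 59 + 96.04 = 155.04 → 155
  B: 82 + 0.49×(255−82) = 82 + 84.77 = 166.77 → 167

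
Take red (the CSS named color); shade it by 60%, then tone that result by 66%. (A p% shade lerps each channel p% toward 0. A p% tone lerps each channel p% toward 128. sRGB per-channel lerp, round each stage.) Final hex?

#775454

CSS red is rgb(255, 0, 0).
Per channel, c → c + 0.6(0 − c):
  R: 255 + 0.6×(0−255) = 255 − 153 = 102 → 102
  G: 0 + 0.6×(0−0) = 0 + 0 = 0 → 0
  B: 0 + 0.6×(0−0) = 0 + 0 = 0 → 0
After the shade: rgb(102, 0, 0) = #660000.
Per channel, c → c + 0.66(128 − c):
  R: 102 + 17.16 = 119.16 → 119
  G: 0 + 0.66×(128−0) = 0 + 84.48 = 84.48 → 84
  B: 0 + 84.48 = 84.48 → 84
rgb(119, 84, 84) = #775454.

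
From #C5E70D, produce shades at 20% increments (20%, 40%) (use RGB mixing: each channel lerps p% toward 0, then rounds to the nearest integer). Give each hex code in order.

#C5E70D is rgb(197, 231, 13).
20%: (197 − 39.4 = 157.6→158, 231 − 46.2 = 184.8→185, 13 − 2.6 = 10.4→10) → #9EB90A
40%: (197 − 78.8 = 118.2→118, 231 − 92.4 = 138.6→139, 13 − 5.2 = 7.8→8) → #768B08

#9EB90A, #768B08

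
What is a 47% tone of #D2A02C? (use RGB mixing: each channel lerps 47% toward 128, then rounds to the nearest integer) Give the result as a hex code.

#D2A02C is rgb(210, 160, 44).
A 47% tone moves each channel 47% toward 128:
  R: 210 − 38.54 = 171.46 → 171
  G: 160 − 15.04 = 144.96 → 145
  B: 44 + 0.47×(128−44) = 44 + 39.48 = 83.48 → 83
rgb(171, 145, 83) = #AB9153.

#AB9153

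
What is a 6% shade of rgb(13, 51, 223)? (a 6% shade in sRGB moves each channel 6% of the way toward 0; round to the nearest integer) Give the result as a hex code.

A 6% shade moves each channel 6% toward 0:
  R: 13 + 0.06×(0−13) = 13 − 0.78 = 12.22 → 12
  G: 51 − 3.06 = 47.94 → 48
  B: 223 + 0.06×(0−223) = 223 − 13.38 = 209.62 → 210
rgb(12, 48, 210) = #0c30d2.

#0c30d2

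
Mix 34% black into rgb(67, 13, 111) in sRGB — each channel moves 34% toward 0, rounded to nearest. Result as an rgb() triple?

A 34% shade moves each channel 34% toward 0:
  R: 67 − 22.78 = 44.22 → 44
  G: 13 − 4.42 = 8.58 → 9
  B: 111 + 0.34×(0−111) = 111 − 37.74 = 73.26 → 73

rgb(44, 9, 73)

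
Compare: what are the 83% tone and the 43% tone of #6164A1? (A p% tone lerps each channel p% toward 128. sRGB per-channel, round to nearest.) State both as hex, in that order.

#7B7B86, #6E7093

#6164A1 is rgb(97, 100, 161).
83% tone:
  R: 97 + 25.73 = 122.73 → 123
  G: 100 + 23.24 = 123.24 → 123
  B: 161 − 27.39 = 133.61 → 134
  → #7B7B86
43% tone:
  R: 97 + 13.33 = 110.33 → 110
  G: 100 + 0.43×(128−100) = 100 + 12.04 = 112.04 → 112
  B: 161 + 0.43×(128−161) = 161 − 14.19 = 146.81 → 147
  → #6E7093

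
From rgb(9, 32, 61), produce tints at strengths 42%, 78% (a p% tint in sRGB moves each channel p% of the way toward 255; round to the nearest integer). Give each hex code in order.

42%: (9 + 103.32 = 112.32→112, 32 + 93.66 = 125.66→126, 61 + 81.48 = 142.48→142) → #707E8E
78%: (9 + 191.88 = 200.88→201, 32 + 173.94 = 205.94→206, 61 + 151.32 = 212.32→212) → #C9CED4

#707E8E, #C9CED4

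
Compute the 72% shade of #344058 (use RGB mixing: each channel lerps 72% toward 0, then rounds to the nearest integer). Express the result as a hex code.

#344058 is rgb(52, 64, 88).
Per channel, c → c + 0.72(0 − c):
  R: 52 + 0.72×(0−52) = 52 − 37.44 = 14.56 → 15
  G: 64 − 46.08 = 17.92 → 18
  B: 88 + 0.72×(0−88) = 88 − 63.36 = 24.64 → 25
rgb(15, 18, 25) = #0f1219.

#0f1219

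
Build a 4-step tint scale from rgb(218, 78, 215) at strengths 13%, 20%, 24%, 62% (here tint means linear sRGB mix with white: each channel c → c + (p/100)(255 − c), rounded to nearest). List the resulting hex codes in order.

13%: (218 + 4.81 = 222.81→223, 78 + 23.01 = 101.01→101, 215 + 5.2 = 220.2→220) → #DF65DC
20%: (218 + 7.4 = 225.4→225, 78 + 35.4 = 113.4→113, 215 + 8 = 223→223) → #E171DF
24%: (218 + 8.88 = 226.88→227, 78 + 42.48 = 120.48→120, 215 + 9.6 = 224.6→225) → #E378E1
62%: (218 + 22.94 = 240.94→241, 78 + 109.74 = 187.74→188, 215 + 24.8 = 239.8→240) → #F1BCF0

#DF65DC, #E171DF, #E378E1, #F1BCF0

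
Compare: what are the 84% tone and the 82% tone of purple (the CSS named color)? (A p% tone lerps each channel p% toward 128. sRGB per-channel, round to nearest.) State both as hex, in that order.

CSS purple is rgb(128, 0, 128).
84% tone:
  R: 128 + 0.84×(128−128) = 128 + 0 = 128 → 128
  G: 0 + 0.84×(128−0) = 0 + 107.52 = 107.52 → 108
  B: 128 + 0 = 128 → 128
  → #806c80
82% tone:
  R: 128 + 0.82×(128−128) = 128 + 0 = 128 → 128
  G: 0 + 104.96 = 104.96 → 105
  B: 128 + 0.82×(128−128) = 128 + 0 = 128 → 128
  → #806980

#806c80, #806980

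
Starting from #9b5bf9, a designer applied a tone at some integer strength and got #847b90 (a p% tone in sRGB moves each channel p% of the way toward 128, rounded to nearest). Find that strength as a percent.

87%

#9b5bf9 is rgb(155, 91, 249); #847b90 is rgb(132, 123, 144).
On the B channel (widest range): 144 ≈ 249 + (p/100)(128 − 249), so p ≈ 100×(144 − 249)/(128 − 249) = -10500/-121 = 86.78.
p = 87 reproduces all three channels after rounding.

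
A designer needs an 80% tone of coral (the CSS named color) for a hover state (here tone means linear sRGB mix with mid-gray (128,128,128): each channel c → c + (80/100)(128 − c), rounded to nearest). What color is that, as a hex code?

#998076

CSS coral is rgb(255, 127, 80).
Lerp each channel 80% toward 128:
  R: 255 − 101.6 = 153.4 → 153
  G: 127 + 0.8 = 127.8 → 128
  B: 80 + 38.4 = 118.4 → 118
rgb(153, 128, 118) = #998076.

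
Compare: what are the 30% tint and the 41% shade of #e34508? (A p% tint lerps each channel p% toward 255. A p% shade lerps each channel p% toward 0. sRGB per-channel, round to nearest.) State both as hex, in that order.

#eb7d52, #862905

#e34508 is rgb(227, 69, 8).
30% tint:
  R: 227 + 8.4 = 235.4 → 235
  G: 69 + 0.3×(255−69) = 69 + 55.8 = 124.8 → 125
  B: 8 + 0.3×(255−8) = 8 + 74.1 = 82.1 → 82
  → #eb7d52
41% shade:
  R: 227 + 0.41×(0−227) = 227 − 93.07 = 133.93 → 134
  G: 69 + 0.41×(0−69) = 69 − 28.29 = 40.71 → 41
  B: 8 + 0.41×(0−8) = 8 − 3.28 = 4.72 → 5
  → #862905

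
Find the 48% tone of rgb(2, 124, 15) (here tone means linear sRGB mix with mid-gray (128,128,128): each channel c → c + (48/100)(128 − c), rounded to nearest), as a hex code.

Per channel, c → c + 0.48(128 − c):
  R: 2 + 60.48 = 62.48 → 62
  G: 124 + 0.48×(128−124) = 124 + 1.92 = 125.92 → 126
  B: 15 + 0.48×(128−15) = 15 + 54.24 = 69.24 → 69
rgb(62, 126, 69) = #3e7e45.

#3e7e45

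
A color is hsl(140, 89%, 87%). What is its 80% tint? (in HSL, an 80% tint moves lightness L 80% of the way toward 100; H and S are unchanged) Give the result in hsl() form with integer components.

hsl(140, 89%, 97%)

L moves 80% from 87 toward 100: 87 + 10.4 = 97.4 → 97.
H and S are unchanged.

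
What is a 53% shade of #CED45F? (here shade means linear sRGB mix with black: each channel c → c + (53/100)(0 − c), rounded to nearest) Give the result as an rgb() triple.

rgb(97, 100, 45)

#CED45F is rgb(206, 212, 95).
A 53% shade moves each channel 53% toward 0:
  R: 206 + 0.53×(0−206) = 206 − 109.18 = 96.82 → 97
  G: 212 − 112.36 = 99.64 → 100
  B: 95 + 0.53×(0−95) = 95 − 50.35 = 44.65 → 45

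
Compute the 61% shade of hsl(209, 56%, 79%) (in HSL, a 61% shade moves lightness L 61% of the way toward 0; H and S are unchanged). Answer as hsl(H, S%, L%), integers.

hsl(209, 56%, 31%)

L moves 61% from 79 toward 0: 79 − 48.19 = 30.81 → 31.
H and S are unchanged.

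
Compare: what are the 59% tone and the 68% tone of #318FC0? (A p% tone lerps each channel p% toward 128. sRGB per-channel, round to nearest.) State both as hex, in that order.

#318FC0 is rgb(49, 143, 192).
59% tone:
  R: 49 + 46.61 = 95.61 → 96
  G: 143 + 0.59×(128−143) = 143 − 8.85 = 134.15 → 134
  B: 192 + 0.59×(128−192) = 192 − 37.76 = 154.24 → 154
  → #60869A
68% tone:
  R: 49 + 0.68×(128−49) = 49 + 53.72 = 102.72 → 103
  G: 143 − 10.2 = 132.8 → 133
  B: 192 + 0.68×(128−192) = 192 − 43.52 = 148.48 → 148
  → #678594

#60869A, #678594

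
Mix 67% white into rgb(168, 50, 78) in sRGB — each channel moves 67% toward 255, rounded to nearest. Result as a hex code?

#E2BBC5

Per channel, c → c + 0.67(255 − c):
  R: 168 + 58.29 = 226.29 → 226
  G: 50 + 0.67×(255−50) = 50 + 137.35 = 187.35 → 187
  B: 78 + 118.59 = 196.59 → 197
rgb(226, 187, 197) = #E2BBC5.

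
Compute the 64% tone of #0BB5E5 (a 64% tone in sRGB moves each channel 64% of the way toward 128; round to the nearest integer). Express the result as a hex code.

#0BB5E5 is rgb(11, 181, 229).
A 64% tone moves each channel 64% toward 128:
  R: 11 + 74.88 = 85.88 → 86
  G: 181 + 0.64×(128−181) = 181 − 33.92 = 147.08 → 147
  B: 229 + 0.64×(128−229) = 229 − 64.64 = 164.36 → 164
rgb(86, 147, 164) = #5693A4.

#5693A4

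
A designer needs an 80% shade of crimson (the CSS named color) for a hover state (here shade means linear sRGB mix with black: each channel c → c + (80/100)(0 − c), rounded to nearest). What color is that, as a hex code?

CSS crimson is rgb(220, 20, 60).
Lerp each channel 80% toward 0:
  R: 220 + 0.8×(0−220) = 220 − 176 = 44 → 44
  G: 20 − 16 = 4 → 4
  B: 60 − 48 = 12 → 12
rgb(44, 4, 12) = #2C040C.

#2C040C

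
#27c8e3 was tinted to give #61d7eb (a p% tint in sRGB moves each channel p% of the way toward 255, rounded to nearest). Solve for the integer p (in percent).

#27c8e3 is rgb(39, 200, 227); #61d7eb is rgb(97, 215, 235).
On the R channel (widest range): 97 ≈ 39 + (p/100)(255 − 39), so p ≈ 100×(97 − 39)/(255 − 39) = 5800/216 = 26.85.
p = 27 reproduces all three channels after rounding.

27%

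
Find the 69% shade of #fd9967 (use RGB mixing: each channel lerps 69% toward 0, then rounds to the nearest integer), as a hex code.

#fd9967 is rgb(253, 153, 103).
Per channel, c → c + 0.69(0 − c):
  R: 253 + 0.69×(0−253) = 253 − 174.57 = 78.43 → 78
  G: 153 + 0.69×(0−153) = 153 − 105.57 = 47.43 → 47
  B: 103 + 0.69×(0−103) = 103 − 71.07 = 31.93 → 32
rgb(78, 47, 32) = #4e2f20.

#4e2f20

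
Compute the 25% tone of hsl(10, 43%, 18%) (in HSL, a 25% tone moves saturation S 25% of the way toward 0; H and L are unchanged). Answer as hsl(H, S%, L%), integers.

hsl(10, 32%, 18%)

S moves 25% from 43 toward 0: 43 − 10.75 = 32.25 → 32.
H and L are unchanged.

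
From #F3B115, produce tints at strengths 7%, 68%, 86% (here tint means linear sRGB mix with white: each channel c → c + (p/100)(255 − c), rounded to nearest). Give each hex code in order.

#F4B625, #FBE6B4, #FDF4DE

#F3B115 is rgb(243, 177, 21).
7%: (243 + 0.84 = 243.84→244, 177 + 5.46 = 182.46→182, 21 + 16.38 = 37.38→37) → #F4B625
68%: (243 + 8.16 = 251.16→251, 177 + 53.04 = 230.04→230, 21 + 159.12 = 180.12→180) → #FBE6B4
86%: (243 + 10.32 = 253.32→253, 177 + 67.08 = 244.08→244, 21 + 201.24 = 222.24→222) → #FDF4DE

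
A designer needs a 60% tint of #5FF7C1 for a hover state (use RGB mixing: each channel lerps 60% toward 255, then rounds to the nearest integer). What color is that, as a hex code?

#BFFCE6

#5FF7C1 is rgb(95, 247, 193).
A 60% tint moves each channel 60% toward 255:
  R: 95 + 96 = 191 → 191
  G: 247 + 0.6×(255−247) = 247 + 4.8 = 251.8 → 252
  B: 193 + 0.6×(255−193) = 193 + 37.2 = 230.2 → 230
rgb(191, 252, 230) = #BFFCE6.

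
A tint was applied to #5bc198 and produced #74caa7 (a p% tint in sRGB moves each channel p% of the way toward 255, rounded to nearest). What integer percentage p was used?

#5bc198 is rgb(91, 193, 152); #74caa7 is rgb(116, 202, 167).
On the R channel (widest range): 116 ≈ 91 + (p/100)(255 − 91), so p ≈ 100×(116 − 91)/(255 − 91) = 2500/164 = 15.24.
p = 15 reproduces all three channels after rounding.

15%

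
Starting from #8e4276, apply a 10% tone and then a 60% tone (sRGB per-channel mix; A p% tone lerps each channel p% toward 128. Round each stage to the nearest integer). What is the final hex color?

#856a7c

#8e4276 is rgb(142, 66, 118).
A 10% tone moves each channel 10% toward 128:
  R: 142 − 1.4 = 140.6 → 141
  G: 66 + 6.2 = 72.2 → 72
  B: 118 + 0.1×(128−118) = 118 + 1 = 119 → 119
After the tone: rgb(141, 72, 119) = #8d4877.
Lerp each channel 60% toward 128:
  R: 141 − 7.8 = 133.2 → 133
  G: 72 + 0.6×(128−72) = 72 + 33.6 = 105.6 → 106
  B: 119 + 5.4 = 124.4 → 124
rgb(133, 106, 124) = #856a7c.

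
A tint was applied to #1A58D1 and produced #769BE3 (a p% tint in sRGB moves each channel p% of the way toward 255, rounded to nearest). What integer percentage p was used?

40%

#1A58D1 is rgb(26, 88, 209); #769BE3 is rgb(118, 155, 227).
On the R channel (widest range): 118 ≈ 26 + (p/100)(255 − 26), so p ≈ 100×(118 − 26)/(255 − 26) = 9200/229 = 40.17.
p = 40 reproduces all three channels after rounding.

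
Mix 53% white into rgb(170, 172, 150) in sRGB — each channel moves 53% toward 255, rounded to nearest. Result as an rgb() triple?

rgb(215, 216, 206)

Lerp each channel 53% toward 255:
  R: 170 + 0.53×(255−170) = 170 + 45.05 = 215.05 → 215
  G: 172 + 0.53×(255−172) = 172 + 43.99 = 215.99 → 216
  B: 150 + 55.65 = 205.65 → 206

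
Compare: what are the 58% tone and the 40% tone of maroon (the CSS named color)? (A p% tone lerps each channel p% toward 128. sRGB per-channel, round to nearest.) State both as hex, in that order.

#804A4A, #803333

CSS maroon is rgb(128, 0, 0).
58% tone:
  R: 128 + 0.58×(128−128) = 128 + 0 = 128 → 128
  G: 0 + 74.24 = 74.24 → 74
  B: 0 + 0.58×(128−0) = 0 + 74.24 = 74.24 → 74
  → #804A4A
40% tone:
  R: 128 + 0.4×(128−128) = 128 + 0 = 128 → 128
  G: 0 + 51.2 = 51.2 → 51
  B: 0 + 0.4×(128−0) = 0 + 51.2 = 51.2 → 51
  → #803333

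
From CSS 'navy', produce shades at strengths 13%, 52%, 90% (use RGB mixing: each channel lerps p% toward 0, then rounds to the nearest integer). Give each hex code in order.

#00006F, #00003D, #00000D

CSS navy is rgb(0, 0, 128).
13%: (0→0, 0→0, 128 − 16.64 = 111.36→111) → #00006F
52%: (0→0, 0→0, 128 − 66.56 = 61.44→61) → #00003D
90%: (0→0, 0→0, 128 − 115.2 = 12.8→13) → #00000D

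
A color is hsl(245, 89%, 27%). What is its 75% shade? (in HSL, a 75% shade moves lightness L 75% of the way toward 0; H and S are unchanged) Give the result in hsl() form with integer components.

hsl(245, 89%, 7%)

L moves 75% from 27 toward 0: 27 − 20.25 = 6.75 → 7.
H and S are unchanged.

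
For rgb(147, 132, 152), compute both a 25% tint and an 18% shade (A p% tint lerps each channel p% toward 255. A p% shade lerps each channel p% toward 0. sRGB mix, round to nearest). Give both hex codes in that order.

25% tint:
  R: 147 + 0.25×(255−147) = 147 + 27 = 174 → 174
  G: 132 + 0.25×(255−132) = 132 + 30.75 = 162.75 → 163
  B: 152 + 0.25×(255−152) = 152 + 25.75 = 177.75 → 178
  → #AEA3B2
18% shade:
  R: 147 + 0.18×(0−147) = 147 − 26.46 = 120.54 → 121
  G: 132 + 0.18×(0−132) = 132 − 23.76 = 108.24 → 108
  B: 152 + 0.18×(0−152) = 152 − 27.36 = 124.64 → 125
  → #796C7D

#AEA3B2, #796C7D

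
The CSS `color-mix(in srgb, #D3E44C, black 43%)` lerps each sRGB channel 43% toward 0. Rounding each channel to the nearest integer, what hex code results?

#D3E44C is rgb(211, 228, 76).
Lerp each channel 43% toward 0:
  R: 211 − 90.73 = 120.27 → 120
  G: 228 + 0.43×(0−228) = 228 − 98.04 = 129.96 → 130
  B: 76 + 0.43×(0−76) = 76 − 32.68 = 43.32 → 43
rgb(120, 130, 43) = #78822B.

#78822B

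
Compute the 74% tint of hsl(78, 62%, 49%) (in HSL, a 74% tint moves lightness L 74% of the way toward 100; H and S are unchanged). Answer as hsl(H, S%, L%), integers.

hsl(78, 62%, 87%)

L moves 74% from 49 toward 100: 49 + 37.74 = 86.74 → 87.
H and S are unchanged.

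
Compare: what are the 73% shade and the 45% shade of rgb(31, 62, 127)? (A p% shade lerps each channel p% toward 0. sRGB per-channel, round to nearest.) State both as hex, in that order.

73% shade:
  R: 31 + 0.73×(0−31) = 31 − 22.63 = 8.37 → 8
  G: 62 + 0.73×(0−62) = 62 − 45.26 = 16.74 → 17
  B: 127 + 0.73×(0−127) = 127 − 92.71 = 34.29 → 34
  → #081122
45% shade:
  R: 31 + 0.45×(0−31) = 31 − 13.95 = 17.05 → 17
  G: 62 − 27.9 = 34.1 → 34
  B: 127 + 0.45×(0−127) = 127 − 57.15 = 69.85 → 70
  → #112246

#081122, #112246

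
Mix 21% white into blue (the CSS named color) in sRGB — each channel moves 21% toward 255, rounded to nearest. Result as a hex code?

#3636FF

CSS blue is rgb(0, 0, 255).
Lerp each channel 21% toward 255:
  R: 0 + 0.21×(255−0) = 0 + 53.55 = 53.55 → 54
  G: 0 + 0.21×(255−0) = 0 + 53.55 = 53.55 → 54
  B: 255 + 0 = 255 → 255
rgb(54, 54, 255) = #3636FF.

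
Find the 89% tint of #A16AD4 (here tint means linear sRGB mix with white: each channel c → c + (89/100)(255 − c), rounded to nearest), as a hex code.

#F5EFFA

#A16AD4 is rgb(161, 106, 212).
An 89% tint moves each channel 89% toward 255:
  R: 161 + 83.66 = 244.66 → 245
  G: 106 + 0.89×(255−106) = 106 + 132.61 = 238.61 → 239
  B: 212 + 0.89×(255−212) = 212 + 38.27 = 250.27 → 250
rgb(245, 239, 250) = #F5EFFA.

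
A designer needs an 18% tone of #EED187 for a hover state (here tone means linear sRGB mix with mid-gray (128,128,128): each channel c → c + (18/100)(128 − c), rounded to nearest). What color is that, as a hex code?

#EED187 is rgb(238, 209, 135).
An 18% tone moves each channel 18% toward 128:
  R: 238 − 19.8 = 218.2 → 218
  G: 209 + 0.18×(128−209) = 209 − 14.58 = 194.42 → 194
  B: 135 + 0.18×(128−135) = 135 − 1.26 = 133.74 → 134
rgb(218, 194, 134) = #DAC286.

#DAC286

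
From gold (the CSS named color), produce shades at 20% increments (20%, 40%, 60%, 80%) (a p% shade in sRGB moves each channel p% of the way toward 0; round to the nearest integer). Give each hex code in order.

#CCAC00, #998100, #665600, #332B00

CSS gold is rgb(255, 215, 0).
20%: (255 − 51 = 204→204, 215 − 43 = 172→172, 0→0) → #CCAC00
40%: (255 − 102 = 153→153, 215 − 86 = 129→129, 0→0) → #998100
60%: (255 − 153 = 102→102, 215 − 129 = 86→86, 0→0) → #665600
80%: (255 − 204 = 51→51, 215 − 172 = 43→43, 0→0) → #332B00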